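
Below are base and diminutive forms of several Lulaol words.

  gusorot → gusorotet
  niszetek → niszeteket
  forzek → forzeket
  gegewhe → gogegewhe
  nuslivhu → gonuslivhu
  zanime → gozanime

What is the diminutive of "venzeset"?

venzesetet

"venzeset" ends in a consonant. The stems ending in a consonant (gusorot → gusorotet, niszetek → niszeteket, forzek → forzeket) add -et.
So venzeset → venzesetet.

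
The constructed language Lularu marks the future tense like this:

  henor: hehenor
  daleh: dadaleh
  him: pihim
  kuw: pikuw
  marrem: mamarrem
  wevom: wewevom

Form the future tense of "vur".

wevom and him both end in -m yet inflect differently (wewevom, pihim), so the final letter is not what conditions the rule; the number of vowels is.
"vur" has 1 vowel. The stems with 1 vowel (kuw → pikuw, him → pihim) add the prefix pi-.
The other pattern: stems with 2 vowels repeat the first consonant+vowel as a prefix.
So vur → pivur.

pivur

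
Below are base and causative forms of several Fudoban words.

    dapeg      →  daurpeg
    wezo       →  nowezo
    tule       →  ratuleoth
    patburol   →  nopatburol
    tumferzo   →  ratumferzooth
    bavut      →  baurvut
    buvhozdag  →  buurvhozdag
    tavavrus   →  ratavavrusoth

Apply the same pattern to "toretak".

"toretak" begins with t-. The stems beginning with t- (tavavrus → ratavavrusoth, tumferzo → ratumferzooth, tule → ratuleoth) add ra- … -oth around the stem.
The other patterns: stems beginning with b- or d- insert -ur- after the first vowel; stems beginning with p- or w- add the prefix no-.
So toretak → ratoretakoth.

ratoretakoth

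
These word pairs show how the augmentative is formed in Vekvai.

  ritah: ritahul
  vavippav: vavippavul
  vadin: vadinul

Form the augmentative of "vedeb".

Every pair shown (ritah → ritahul, vavippav → vavippavul, vadin → vadinul) follows the same rule: add -ul.
So vedeb → vedebul.

vedebul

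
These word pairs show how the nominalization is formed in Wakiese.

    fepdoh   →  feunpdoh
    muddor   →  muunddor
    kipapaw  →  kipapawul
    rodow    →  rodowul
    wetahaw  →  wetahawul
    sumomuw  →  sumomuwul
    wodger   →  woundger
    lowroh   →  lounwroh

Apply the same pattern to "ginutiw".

"ginutiw" ends in -w. The stems ending in -w (wetahaw → wetahawul, kipapaw → kipapawul, sumomuw → sumomuwul) add -ul.
The other pattern: stems ending in -h or -r insert -un- after the first vowel.
So ginutiw → ginutiwul.

ginutiwul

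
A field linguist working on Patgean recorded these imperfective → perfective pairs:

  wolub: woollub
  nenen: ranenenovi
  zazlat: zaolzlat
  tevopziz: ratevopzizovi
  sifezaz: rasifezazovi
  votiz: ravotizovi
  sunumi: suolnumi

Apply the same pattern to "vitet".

violtet

votiz and sunumi both have last vowel 'i' yet inflect differently (ravotizovi, suolnumi), so the last vowel is not what conditions the rule; the final letter is.
"vitet" ends in -t. The one such stem in the data (zazlat → zaolzlat) inserts -ol- after the first vowel (as do wolub, sunumi), so the same rule applies.
The other pattern: stems ending in -n or -z add ra- … -ovi around the stem.
So vitet → violtet.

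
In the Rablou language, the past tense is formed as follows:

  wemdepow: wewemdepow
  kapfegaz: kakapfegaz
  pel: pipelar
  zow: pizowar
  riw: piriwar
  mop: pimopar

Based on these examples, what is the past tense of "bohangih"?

"bohangih" has 3 vowels. The stems with 3 vowels (wemdepow → wewemdepow, kapfegaz → kakapfegaz) repeat the first consonant+vowel as a prefix.
So bohangih → bobohangih.

bobohangih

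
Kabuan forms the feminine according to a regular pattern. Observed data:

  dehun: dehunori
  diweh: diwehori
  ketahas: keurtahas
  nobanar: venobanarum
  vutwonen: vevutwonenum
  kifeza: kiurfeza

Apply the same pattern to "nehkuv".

"nehkuv" begins with n-. The one such stem in the data (nobanar → venobanarum) adds ve- … -um around the stem, so the same rule applies.
So nehkuv → venehkuvum.

venehkuvum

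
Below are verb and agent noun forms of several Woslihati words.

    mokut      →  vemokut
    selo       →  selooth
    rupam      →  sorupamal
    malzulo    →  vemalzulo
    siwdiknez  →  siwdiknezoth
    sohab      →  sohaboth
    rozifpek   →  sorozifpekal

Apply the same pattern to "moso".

selo and malzulo both end in -o yet inflect differently (selooth, vemalzulo), so the final letter is not what conditions the rule; the first letter is.
"moso" begins with m-. The stems beginning with m- (malzulo → vemalzulo, mokut → vemokut) add the prefix ve-.
So moso → vemoso.

vemoso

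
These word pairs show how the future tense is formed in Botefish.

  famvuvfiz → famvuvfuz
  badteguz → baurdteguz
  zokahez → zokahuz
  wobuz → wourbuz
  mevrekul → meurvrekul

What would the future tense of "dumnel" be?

dumnul

badteguz and zokahez both end in -z yet inflect differently (baurdteguz, zokahuz), so the final letter is not what conditions the rule; the last vowel is.
"dumnel" has last vowel 'e'. The one such stem in the data (zokahez → zokahuz) changes the last vowel to 'u' (as does famvuvfiz), so the same rule applies.
So dumnel → dumnul.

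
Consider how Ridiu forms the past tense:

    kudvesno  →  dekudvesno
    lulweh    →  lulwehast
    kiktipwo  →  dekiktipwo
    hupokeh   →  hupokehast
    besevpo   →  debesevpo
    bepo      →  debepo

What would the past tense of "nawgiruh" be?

nawgiruhast

"nawgiruh" ends in -h. The stems ending in -h (hupokeh → hupokehast, lulweh → lulwehast) add -ast.
So nawgiruh → nawgiruhast.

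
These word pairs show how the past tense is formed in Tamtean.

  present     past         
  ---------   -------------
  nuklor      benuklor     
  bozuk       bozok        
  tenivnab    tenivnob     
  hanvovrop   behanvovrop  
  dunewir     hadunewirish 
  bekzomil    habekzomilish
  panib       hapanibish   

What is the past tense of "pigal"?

dunewir and nuklor both end in -r yet inflect differently (hadunewirish, benuklor), so the final letter is not what conditions the rule; the last vowel is.
"pigal" has last vowel 'a'. The one such stem in the data (tenivnab → tenivnob) changes the last vowel to 'o' (as does bozuk), so the same rule applies.
The other patterns: stems whose last vowel is 'i' add ha- … -ish around the stem; stems whose last vowel is 'o' add the prefix be-.
So pigal → pigol.

pigol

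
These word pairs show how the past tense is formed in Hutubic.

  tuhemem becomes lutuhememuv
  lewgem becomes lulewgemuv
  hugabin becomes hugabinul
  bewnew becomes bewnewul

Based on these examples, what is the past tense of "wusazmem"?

tuhemem and bewnew both have last vowel 'e' yet inflect differently (lutuhememuv, bewnewul), so the last vowel is not what conditions the rule; the final letter is.
"wusazmem" ends in -m. The stems ending in -m (tuhemem → lutuhememuv, lewgem → lulewgemuv) add lu- … -uv around the stem.
The other pattern: stems ending in -n or -w add -ul.
So wusazmem → luwusazmemuv.

luwusazmemuv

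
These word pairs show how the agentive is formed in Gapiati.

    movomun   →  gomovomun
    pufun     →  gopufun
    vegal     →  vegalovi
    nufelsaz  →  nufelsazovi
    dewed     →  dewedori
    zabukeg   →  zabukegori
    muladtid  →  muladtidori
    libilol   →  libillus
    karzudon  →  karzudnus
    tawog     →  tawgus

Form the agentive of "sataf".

vegal and libilol both end in -l yet inflect differently (vegalovi, libillus), so the final letter is not what conditions the rule; the last vowel is.
"sataf" has last vowel 'a'. The stems whose last vowel is 'a' (vegal → vegalovi, nufelsaz → nufelsazovi) add -ovi.
The other patterns: stems whose last vowel is 'u' add the prefix go-; stems whose last vowel is 'e' or 'i' add -ori; stems whose last vowel is 'o' delete the last vowel and add -us.
So sataf → satafovi.

satafovi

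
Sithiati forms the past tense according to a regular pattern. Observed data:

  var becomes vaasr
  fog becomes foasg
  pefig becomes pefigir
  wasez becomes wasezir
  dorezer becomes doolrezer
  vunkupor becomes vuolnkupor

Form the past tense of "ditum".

fog and pefig both end in -g yet inflect differently (foasg, pefigir), so the final letter is not what conditions the rule; the number of vowels is.
"ditum" has 2 vowels. The stems with 2 vowels (pefig → pefigir, wasez → wasezir) add -ir.
The other patterns: stems with 1 vowel insert -as- after the first vowel; stems with 3 vowels insert -ol- after the first vowel.
So ditum → ditumir.

ditumir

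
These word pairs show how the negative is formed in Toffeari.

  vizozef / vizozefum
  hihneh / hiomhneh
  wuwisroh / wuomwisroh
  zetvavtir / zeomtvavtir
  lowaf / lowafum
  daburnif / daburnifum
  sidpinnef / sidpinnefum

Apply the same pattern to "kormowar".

koomrmowar

sidpinnef and hihneh both have last vowel 'e' yet inflect differently (sidpinnefum, hiomhneh), so the last vowel is not what conditions the rule; the final letter is.
"kormowar" ends in -r. The one such stem in the data (zetvavtir → zeomtvavtir) inserts -om- after the first vowel (as do hihneh, wuwisroh), so the same rule applies.
So kormowar → koomrmowar.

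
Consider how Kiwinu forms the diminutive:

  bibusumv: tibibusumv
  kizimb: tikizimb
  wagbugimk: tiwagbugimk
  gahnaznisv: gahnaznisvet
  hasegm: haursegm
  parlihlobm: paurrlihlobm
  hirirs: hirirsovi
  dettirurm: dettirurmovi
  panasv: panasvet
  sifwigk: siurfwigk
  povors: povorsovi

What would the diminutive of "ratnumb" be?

tiratnumb

bibusumv and gahnaznisv both end in -v yet inflect differently (tibibusumv, gahnaznisvet), so the final letter is not what conditions the rule; the second-to-last letter is.
"ratnumb" has second-to-last letter 'm'. The stems whose second-to-last letter is 'm' (kizimb → tikizimb, wagbugimk → tiwagbugimk, bibusumv → tibibusumv) add the prefix ti-.
So ratnumb → tiratnumb.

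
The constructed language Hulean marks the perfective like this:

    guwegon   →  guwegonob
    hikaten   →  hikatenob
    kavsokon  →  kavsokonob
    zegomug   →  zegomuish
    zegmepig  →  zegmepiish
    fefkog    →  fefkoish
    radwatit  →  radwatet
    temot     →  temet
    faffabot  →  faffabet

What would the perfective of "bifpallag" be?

"bifpallag" ends in -g. The stems ending in -g (zegomug → zegomuish, zegmepig → zegmepiish, fefkog → fefkoish) drop the final letter and add -ish.
So bifpallag → bifpallaish.

bifpallaish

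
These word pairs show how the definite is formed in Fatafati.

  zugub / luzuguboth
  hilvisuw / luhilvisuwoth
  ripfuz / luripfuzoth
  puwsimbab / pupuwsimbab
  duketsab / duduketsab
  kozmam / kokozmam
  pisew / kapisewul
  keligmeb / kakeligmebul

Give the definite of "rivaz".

"rivaz" has last vowel 'a'. The stems whose last vowel is 'a' (puwsimbab → pupuwsimbab, duketsab → duduketsab, kozmam → kokozmam) repeat the first consonant+vowel as a prefix.
So rivaz → ririvaz.

ririvaz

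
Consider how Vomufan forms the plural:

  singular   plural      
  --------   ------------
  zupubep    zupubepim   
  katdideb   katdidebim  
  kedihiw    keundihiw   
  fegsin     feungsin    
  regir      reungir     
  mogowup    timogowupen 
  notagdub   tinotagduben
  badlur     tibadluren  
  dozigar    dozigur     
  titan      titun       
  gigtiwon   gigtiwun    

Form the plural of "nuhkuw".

tinuhkuwen

"nuhkuw" has last vowel 'u'. The stems whose last vowel is 'u' (mogowup → timogowupen, notagdub → tinotagduben, badlur → tibadluren) add ti- … -en around the stem.
So nuhkuw → tinuhkuwen.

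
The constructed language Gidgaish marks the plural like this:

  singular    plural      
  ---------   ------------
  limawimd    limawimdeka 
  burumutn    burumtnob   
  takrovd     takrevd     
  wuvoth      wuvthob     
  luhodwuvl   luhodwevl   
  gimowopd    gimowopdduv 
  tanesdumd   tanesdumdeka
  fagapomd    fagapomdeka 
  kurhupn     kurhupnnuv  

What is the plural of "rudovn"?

rudevn

burumutn and kurhupn both end in -n yet inflect differently (burumtnob, kurhupnnuv), so the final letter is not what conditions the rule; the second-to-last letter is.
"rudovn" has second-to-last letter 'v'. The stems whose second-to-last letter is 'v' (luhodwuvl → luhodwevl, takrovd → takrevd) change the last vowel to 'e'.
So rudovn → rudevn.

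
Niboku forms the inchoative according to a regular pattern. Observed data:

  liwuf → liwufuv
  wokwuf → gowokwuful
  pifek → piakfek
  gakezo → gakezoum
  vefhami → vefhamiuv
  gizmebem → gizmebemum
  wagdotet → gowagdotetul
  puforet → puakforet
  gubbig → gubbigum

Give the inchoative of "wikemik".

wagdotet and puforet both end in -t yet inflect differently (gowagdotetul, puakforet), so the final letter is not what conditions the rule; the first letter is.
"wikemik" begins with w-. The stems beginning with w- (wagdotet → gowagdotetul, wokwuf → gowokwuful) add go- … -ul around the stem.
So wikemik → gowikemikul.

gowikemikul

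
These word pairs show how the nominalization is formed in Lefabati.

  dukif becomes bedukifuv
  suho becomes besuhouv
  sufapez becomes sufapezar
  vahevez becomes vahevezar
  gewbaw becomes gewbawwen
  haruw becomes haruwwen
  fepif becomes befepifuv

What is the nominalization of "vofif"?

bevofifuv

sufapez and suho both begin with s- yet inflect differently (sufapezar, besuhouv), so the first letter is not what conditions the rule; the final letter is.
"vofif" ends in -f. The stems ending in -f (fepif → befepifuv, dukif → bedukifuv) add be- … -uv around the stem.
So vofif → bevofifuv.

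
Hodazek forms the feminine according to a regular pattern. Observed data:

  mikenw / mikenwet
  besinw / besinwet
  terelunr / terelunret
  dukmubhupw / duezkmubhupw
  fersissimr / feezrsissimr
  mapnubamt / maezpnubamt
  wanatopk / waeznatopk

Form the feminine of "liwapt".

mikenw and dukmubhupw both end in -w yet inflect differently (mikenwet, duezkmubhupw), so the final letter is not what conditions the rule; the second-to-last letter is.
"liwapt" has second-to-last letter 'p'. The stems whose second-to-last letter is 'p' (dukmubhupw → duezkmubhupw, wanatopk → waeznatopk) insert -ez- after the first vowel.
The other pattern: stems whose second-to-last letter is 'n' add -et.
So liwapt → liezwapt.

liezwapt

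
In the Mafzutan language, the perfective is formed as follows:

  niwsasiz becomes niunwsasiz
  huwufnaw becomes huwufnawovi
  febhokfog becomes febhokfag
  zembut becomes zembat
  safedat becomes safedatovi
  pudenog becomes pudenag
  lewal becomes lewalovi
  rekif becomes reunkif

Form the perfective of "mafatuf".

mafataf

zembut and safedat both end in -t yet inflect differently (zembat, safedatovi), so the final letter is not what conditions the rule; the last vowel is.
"mafatuf" has last vowel 'u'. The one such stem in the data (zembut → zembat) changes the last vowel to 'a' (as do pudenog, febhokfog), so the same rule applies.
So mafatuf → mafataf.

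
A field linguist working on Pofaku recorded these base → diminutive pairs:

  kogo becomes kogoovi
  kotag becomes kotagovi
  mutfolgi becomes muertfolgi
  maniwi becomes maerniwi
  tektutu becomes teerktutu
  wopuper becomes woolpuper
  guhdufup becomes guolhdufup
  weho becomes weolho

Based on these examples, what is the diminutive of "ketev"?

ketevovi

kogo and weho both end in -o yet inflect differently (kogoovi, weolho), so the final letter is not what conditions the rule; the first letter is.
"ketev" begins with k-. The stems beginning with k- (kogo → kogoovi, kotag → kotagovi) add -ovi.
The other patterns: stems beginning with m- or t- insert -er- after the first vowel; stems beginning with g- or w- insert -ol- after the first vowel.
So ketev → ketevovi.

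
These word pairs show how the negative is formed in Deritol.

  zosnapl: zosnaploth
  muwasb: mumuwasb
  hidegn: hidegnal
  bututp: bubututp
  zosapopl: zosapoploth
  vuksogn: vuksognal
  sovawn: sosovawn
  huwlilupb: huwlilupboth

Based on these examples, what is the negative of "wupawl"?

wuwupawl

huwlilupb and muwasb both end in -b yet inflect differently (huwlilupboth, mumuwasb), so the final letter is not what conditions the rule; the second-to-last letter is.
"wupawl" has second-to-last letter 'w'. The one such stem in the data (sovawn → sosovawn) repeats the first consonant+vowel as a prefix (as do muwasb, bututp), so the same rule applies.
So wupawl → wuwupawl.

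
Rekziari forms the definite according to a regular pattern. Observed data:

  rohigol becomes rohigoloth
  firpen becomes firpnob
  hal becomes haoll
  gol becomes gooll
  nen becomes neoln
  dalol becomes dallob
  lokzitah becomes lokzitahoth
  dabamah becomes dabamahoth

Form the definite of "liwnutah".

nen and firpen both end in -n yet inflect differently (neoln, firpnob), so the final letter is not what conditions the rule; the number of vowels is.
"liwnutah" has 3 vowels. The stems with 3 vowels (dabamah → dabamahoth, rohigol → rohigoloth, lokzitah → lokzitahoth) add -oth.
So liwnutah → liwnutahoth.

liwnutahoth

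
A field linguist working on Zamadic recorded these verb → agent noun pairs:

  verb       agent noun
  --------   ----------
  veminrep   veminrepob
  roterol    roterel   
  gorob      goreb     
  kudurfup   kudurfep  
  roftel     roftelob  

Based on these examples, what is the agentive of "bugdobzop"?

"bugdobzop" has last vowel 'o'. The stems whose last vowel is 'o' (gorob → goreb, roterol → roterel) change the last vowel to 'e'.
So bugdobzop → bugdobzep.

bugdobzep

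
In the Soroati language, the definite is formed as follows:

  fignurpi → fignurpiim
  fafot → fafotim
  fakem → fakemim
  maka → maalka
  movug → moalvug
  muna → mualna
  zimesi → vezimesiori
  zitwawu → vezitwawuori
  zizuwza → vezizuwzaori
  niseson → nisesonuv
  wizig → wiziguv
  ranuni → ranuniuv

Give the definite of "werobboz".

fignurpi and zimesi both end in -i yet inflect differently (fignurpiim, vezimesiori), so the final letter is not what conditions the rule; the first letter is.
"werobboz" begins with w-. The one such stem in the data (wizig → wiziguv) adds -uv, so the same rule applies.
The other patterns: stems beginning with f- add -im; stems beginning with m- insert -al- after the first vowel; stems beginning with z- add ve- … -ori around the stem.
So werobboz → werobbozuv.

werobbozuv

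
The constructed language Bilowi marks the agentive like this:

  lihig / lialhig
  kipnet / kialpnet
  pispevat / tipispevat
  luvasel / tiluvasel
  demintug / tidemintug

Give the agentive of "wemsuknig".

kipnet and pispevat both end in -t yet inflect differently (kialpnet, tipispevat), so the final letter is not what conditions the rule; the number of vowels is.
"wemsuknig" has 3 vowels. The stems with 3 vowels (pispevat → tipispevat, luvasel → tiluvasel, demintug → tidemintug) add the prefix ti-.
So wemsuknig → tiwemsuknig.

tiwemsuknig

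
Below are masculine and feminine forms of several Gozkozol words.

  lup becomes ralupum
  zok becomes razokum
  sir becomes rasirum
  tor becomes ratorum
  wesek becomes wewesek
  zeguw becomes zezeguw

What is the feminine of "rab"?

rarabum

zok and wesek both end in -k yet inflect differently (razokum, wewesek), so the final letter is not what conditions the rule; the number of vowels is.
"rab" has 1 vowel. The stems with 1 vowel (lup → ralupum, zok → razokum, sir → rasirum) add ra- … -um around the stem.
The other pattern: stems with 2 vowels repeat the first consonant+vowel as a prefix.
So rab → rarabum.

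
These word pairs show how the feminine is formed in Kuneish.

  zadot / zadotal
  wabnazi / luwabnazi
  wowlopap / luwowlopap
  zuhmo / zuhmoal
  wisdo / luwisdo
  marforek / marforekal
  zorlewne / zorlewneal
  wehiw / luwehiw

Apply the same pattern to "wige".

luwige

wisdo and zuhmo both end in -o yet inflect differently (luwisdo, zuhmoal), so the final letter is not what conditions the rule; the first letter is.
"wige" begins with w-. The stems beginning with w- (wabnazi → luwabnazi, wehiw → luwehiw, wowlopap → luwowlopap) add the prefix lu-.
The other pattern: stems beginning with m- or z- add -al.
So wige → luwige.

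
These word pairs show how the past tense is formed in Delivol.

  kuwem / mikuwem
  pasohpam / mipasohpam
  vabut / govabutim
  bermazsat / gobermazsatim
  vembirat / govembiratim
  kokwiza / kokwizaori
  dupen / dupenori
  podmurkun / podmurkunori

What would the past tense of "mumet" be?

gomumetim

pasohpam and bermazsat both have last vowel 'a' yet inflect differently (mipasohpam, gobermazsatim), so the last vowel is not what conditions the rule; the final letter is.
"mumet" ends in -t. The stems ending in -t (vabut → govabutim, bermazsat → gobermazsatim, vembirat → govembiratim) add go- … -im around the stem.
The other patterns: stems ending in -m add the prefix mi-; stems ending in -a or -n add -ori.
So mumet → gomumetim.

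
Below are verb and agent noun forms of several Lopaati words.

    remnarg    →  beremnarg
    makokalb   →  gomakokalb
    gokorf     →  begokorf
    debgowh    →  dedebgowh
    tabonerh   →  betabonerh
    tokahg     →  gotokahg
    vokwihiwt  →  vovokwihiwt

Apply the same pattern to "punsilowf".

pupunsilowf

"punsilowf" has second-to-last letter 'w'. The stems whose second-to-last letter is 'w' (debgowh → dedebgowh, vokwihiwt → vovokwihiwt) repeat the first consonant+vowel as a prefix.
The other patterns: stems whose second-to-last letter is 'r' add the prefix be-; stems whose second-to-last letter is 'h' or 'l' add the prefix go-.
So punsilowf → pupunsilowf.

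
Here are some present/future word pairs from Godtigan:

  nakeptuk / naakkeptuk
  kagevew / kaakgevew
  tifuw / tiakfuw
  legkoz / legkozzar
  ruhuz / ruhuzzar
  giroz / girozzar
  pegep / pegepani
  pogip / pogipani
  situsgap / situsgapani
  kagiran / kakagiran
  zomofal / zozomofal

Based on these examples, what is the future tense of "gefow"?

geakfow

"gefow" ends in -w. The stems ending in -w (kagevew → kaakgevew, tifuw → tiakfuw) insert -ak- after the first vowel.
So gefow → geakfow.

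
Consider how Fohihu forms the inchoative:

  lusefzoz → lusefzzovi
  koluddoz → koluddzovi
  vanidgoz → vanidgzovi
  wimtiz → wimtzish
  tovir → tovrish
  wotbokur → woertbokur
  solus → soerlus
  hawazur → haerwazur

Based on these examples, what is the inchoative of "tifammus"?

tierfammus

lusefzoz and wimtiz both end in -z yet inflect differently (lusefzzovi, wimtzish), so the final letter is not what conditions the rule; the last vowel is.
"tifammus" has last vowel 'u'. The stems whose last vowel is 'u' (wotbokur → woertbokur, solus → soerlus, hawazur → haerwazur) insert -er- after the first vowel.
So tifammus → tierfammus.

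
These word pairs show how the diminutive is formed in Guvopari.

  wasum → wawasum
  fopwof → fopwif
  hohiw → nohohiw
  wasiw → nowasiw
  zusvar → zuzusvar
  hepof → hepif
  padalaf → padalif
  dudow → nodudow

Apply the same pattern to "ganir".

gaganir

fopwof and dudow both have last vowel 'o' yet inflect differently (fopwif, nodudow), so the last vowel is not what conditions the rule; the final letter is.
"ganir" ends in -r. The one such stem in the data (zusvar → zuzusvar) repeats the first consonant+vowel as a prefix (as does wasum), so the same rule applies.
The other patterns: stems ending in -f change the last vowel to 'i'; stems ending in -w add the prefix no-.
So ganir → gaganir.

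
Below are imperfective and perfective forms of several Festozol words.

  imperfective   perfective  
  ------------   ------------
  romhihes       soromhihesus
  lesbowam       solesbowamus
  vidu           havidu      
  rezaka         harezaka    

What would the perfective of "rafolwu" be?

lesbowam and rezaka both have last vowel 'a' yet inflect differently (solesbowamus, harezaka), so the last vowel is not what conditions the rule; whether the stem ends in a vowel or a consonant is.
"rafolwu" ends in a vowel. The stems ending in a vowel (vidu → havidu, rezaka → harezaka) add the prefix ha-.
So rafolwu → harafolwu.

harafolwu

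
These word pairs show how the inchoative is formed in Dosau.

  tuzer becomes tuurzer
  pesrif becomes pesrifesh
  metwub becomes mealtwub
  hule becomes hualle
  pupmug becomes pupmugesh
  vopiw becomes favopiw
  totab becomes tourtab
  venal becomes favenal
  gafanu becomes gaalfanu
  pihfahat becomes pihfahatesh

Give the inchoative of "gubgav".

gualbgav

totab and metwub both end in -b yet inflect differently (tourtab, mealtwub), so the final letter is not what conditions the rule; the first letter is.
"gubgav" begins with g-. The one such stem in the data (gafanu → gaalfanu) inserts -al- after the first vowel (as do metwub, hule), so the same rule applies.
So gubgav → gualbgav.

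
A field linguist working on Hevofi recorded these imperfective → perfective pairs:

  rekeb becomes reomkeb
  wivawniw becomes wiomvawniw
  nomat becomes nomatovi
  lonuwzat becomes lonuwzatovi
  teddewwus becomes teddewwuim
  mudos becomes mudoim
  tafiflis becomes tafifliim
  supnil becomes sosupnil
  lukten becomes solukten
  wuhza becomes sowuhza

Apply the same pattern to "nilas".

nilaim

wivawniw and tafiflis both have last vowel 'i' yet inflect differently (wiomvawniw, tafifliim), so the last vowel is not what conditions the rule; the final letter is.
"nilas" ends in -s. The stems ending in -s (teddewwus → teddewwuim, mudos → mudoim, tafiflis → tafifliim) drop the final letter and add -im.
The other patterns: stems ending in -b or -w insert -om- after the first vowel; stems ending in -t add -ovi; stems ending in -a, -l or -n add the prefix so-.
So nilas → nilaim.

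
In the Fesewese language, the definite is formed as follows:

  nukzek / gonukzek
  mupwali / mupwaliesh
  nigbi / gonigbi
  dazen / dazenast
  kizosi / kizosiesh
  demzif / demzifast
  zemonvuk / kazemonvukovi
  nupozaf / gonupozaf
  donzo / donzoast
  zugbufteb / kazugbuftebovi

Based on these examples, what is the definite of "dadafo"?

demzif and nupozaf both end in -f yet inflect differently (demzifast, gonupozaf), so the final letter is not what conditions the rule; the first letter is.
"dadafo" begins with d-. The stems beginning with d- (donzo → donzoast, dazen → dazenast, demzif → demzifast) add -ast.
So dadafo → dadafoast.

dadafoast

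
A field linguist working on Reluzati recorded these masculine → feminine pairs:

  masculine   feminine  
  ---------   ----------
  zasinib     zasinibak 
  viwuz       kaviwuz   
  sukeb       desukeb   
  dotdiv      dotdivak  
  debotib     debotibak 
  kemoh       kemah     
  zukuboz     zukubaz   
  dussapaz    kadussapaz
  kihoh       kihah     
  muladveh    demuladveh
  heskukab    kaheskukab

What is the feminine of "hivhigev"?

"hivhigev" has last vowel 'e'. The stems whose last vowel is 'e' (muladveh → demuladveh, sukeb → desukeb) add the prefix de-.
So hivhigev → dehivhigev.

dehivhigev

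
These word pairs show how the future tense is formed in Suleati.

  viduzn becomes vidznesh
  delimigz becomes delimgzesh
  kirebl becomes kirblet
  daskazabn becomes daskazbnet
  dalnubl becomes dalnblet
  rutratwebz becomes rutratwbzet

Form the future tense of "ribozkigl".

"ribozkigl" has second-to-last letter 'g'. The one such stem in the data (delimigz → delimgzesh) deletes the last vowel and adds -esh (as does viduzn), so the same rule applies.
The other pattern: stems whose second-to-last letter is 'b' delete the last vowel and add -et.
So ribozkigl → ribozkglesh.

ribozkglesh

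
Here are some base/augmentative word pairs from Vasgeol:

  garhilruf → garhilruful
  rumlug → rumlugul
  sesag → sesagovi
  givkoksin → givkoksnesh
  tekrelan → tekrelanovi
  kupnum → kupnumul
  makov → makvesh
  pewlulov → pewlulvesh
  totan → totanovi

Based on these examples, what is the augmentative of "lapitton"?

lapittnesh

"lapitton" has last vowel 'o'. The stems whose last vowel is 'o' (pewlulov → pewlulvesh, makov → makvesh) delete the last vowel and add -esh.
So lapitton → lapittnesh.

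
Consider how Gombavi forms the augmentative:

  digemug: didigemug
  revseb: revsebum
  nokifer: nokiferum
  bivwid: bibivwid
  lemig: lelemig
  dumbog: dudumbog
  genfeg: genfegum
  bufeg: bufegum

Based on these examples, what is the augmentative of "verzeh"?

verzehum

genfeg and lemig both end in -g yet inflect differently (genfegum, lelemig), so the final letter is not what conditions the rule; the last vowel is.
"verzeh" has last vowel 'e'. The stems whose last vowel is 'e' (genfeg → genfegum, nokifer → nokiferum, revseb → revsebum) add -um.
The other pattern: stems whose last vowel is 'i', 'o' or 'u' repeat the first consonant+vowel as a prefix.
So verzeh → verzehum.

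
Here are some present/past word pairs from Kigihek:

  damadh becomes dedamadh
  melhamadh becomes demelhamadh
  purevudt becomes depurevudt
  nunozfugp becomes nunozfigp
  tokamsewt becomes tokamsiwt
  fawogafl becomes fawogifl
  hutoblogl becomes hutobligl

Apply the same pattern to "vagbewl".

vagbiwl

"vagbewl" has second-to-last letter 'w'. The one such stem in the data (tokamsewt → tokamsiwt) changes the last vowel to 'i' (as do nunozfugp, fawogafl), so the same rule applies.
The other pattern: stems whose second-to-last letter is 'd' add the prefix de-.
So vagbewl → vagbiwl.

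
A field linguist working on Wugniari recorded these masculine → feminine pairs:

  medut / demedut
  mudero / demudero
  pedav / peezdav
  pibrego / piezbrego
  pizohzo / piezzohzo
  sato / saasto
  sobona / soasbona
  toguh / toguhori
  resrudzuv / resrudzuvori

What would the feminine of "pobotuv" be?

poezbotuv

"pobotuv" begins with p-. The stems beginning with p- (pedav → peezdav, pibrego → piezbrego, pizohzo → piezzohzo) insert -ez- after the first vowel.
The other patterns: stems beginning with m- add the prefix de-; stems beginning with s- insert -as- after the first vowel; stems beginning with r- or t- add -ori.
So pobotuv → poezbotuv.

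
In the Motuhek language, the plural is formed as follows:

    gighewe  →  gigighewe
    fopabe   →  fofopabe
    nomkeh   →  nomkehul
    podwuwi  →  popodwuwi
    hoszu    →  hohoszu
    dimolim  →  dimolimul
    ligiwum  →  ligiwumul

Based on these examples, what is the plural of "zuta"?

nomkeh and gighewe both have last vowel 'e' yet inflect differently (nomkehul, gigighewe), so the last vowel is not what conditions the rule; whether the stem ends in a vowel or a consonant is.
"zuta" ends in a vowel. The stems ending in a vowel (gighewe → gigighewe, fopabe → fofopabe, podwuwi → popodwuwi) repeat the first consonant+vowel as a prefix.
The other pattern: stems ending in a consonant add -ul.
So zuta → zuzuta.

zuzuta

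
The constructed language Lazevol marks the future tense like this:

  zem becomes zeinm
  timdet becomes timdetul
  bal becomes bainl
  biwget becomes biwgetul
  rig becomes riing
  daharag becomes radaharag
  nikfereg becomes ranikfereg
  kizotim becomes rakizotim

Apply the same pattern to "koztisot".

rakoztisot

rig and nikfereg both end in -g yet inflect differently (riing, ranikfereg), so the final letter is not what conditions the rule; the number of vowels is.
"koztisot" has 3 vowels. The stems with 3 vowels (nikfereg → ranikfereg, kizotim → rakizotim, daharag → radaharag) add the prefix ra-.
The other patterns: stems with 1 vowel insert -in- after the first vowel; stems with 2 vowels add -ul.
So koztisot → rakoztisot.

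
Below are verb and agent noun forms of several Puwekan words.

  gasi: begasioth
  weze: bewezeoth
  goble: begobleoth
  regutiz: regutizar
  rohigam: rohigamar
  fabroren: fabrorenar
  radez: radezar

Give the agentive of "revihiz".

gasi and regutiz both have last vowel 'i' yet inflect differently (begasioth, regutizar), so the last vowel is not what conditions the rule; whether the stem ends in a vowel or a consonant is.
"revihiz" ends in a consonant. The stems ending in a consonant (regutiz → regutizar, rohigam → rohigamar, fabroren → fabrorenar) add -ar.
So revihiz → revihizar.

revihizar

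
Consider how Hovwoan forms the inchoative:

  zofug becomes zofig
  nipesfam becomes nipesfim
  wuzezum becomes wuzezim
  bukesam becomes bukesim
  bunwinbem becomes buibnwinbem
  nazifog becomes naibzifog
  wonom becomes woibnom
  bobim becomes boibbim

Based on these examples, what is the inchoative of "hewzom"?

heibwzom

"hewzom" has last vowel 'o'. The stems whose last vowel is 'o' (nazifog → naibzifog, wonom → woibnom) insert -ib- after the first vowel.
So hewzom → heibwzom.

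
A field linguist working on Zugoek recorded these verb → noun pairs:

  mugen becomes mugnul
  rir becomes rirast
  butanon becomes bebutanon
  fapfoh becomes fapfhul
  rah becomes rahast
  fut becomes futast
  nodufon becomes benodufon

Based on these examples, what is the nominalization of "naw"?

rah and fapfoh both end in -h yet inflect differently (rahast, fapfhul), so the final letter is not what conditions the rule; the number of vowels is.
"naw" has 1 vowel. The stems with 1 vowel (rir → rirast, rah → rahast, fut → futast) add -ast.
The other patterns: stems with 2 vowels delete the last vowel and add -ul; stems with 3 vowels add the prefix be-.
So naw → nawast.

nawast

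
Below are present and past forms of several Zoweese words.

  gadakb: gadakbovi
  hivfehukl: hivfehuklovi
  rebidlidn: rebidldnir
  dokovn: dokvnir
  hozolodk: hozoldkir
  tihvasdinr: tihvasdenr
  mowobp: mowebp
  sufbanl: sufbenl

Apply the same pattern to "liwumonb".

liwumenb

"liwumonb" has second-to-last letter 'n'. The stems whose second-to-last letter is 'n' (tihvasdinr → tihvasdenr, sufbanl → sufbenl) change the last vowel to 'e'.
So liwumonb → liwumenb.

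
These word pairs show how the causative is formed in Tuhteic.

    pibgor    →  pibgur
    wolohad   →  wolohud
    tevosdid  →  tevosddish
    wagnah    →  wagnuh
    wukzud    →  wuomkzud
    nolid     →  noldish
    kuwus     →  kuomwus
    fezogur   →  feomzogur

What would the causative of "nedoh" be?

"nedoh" has last vowel 'o'. The one such stem in the data (pibgor → pibgur) changes the last vowel to 'u' (as do wagnah, wolohad), so the same rule applies.
The other patterns: stems whose last vowel is 'i' delete the last vowel and add -ish; stems whose last vowel is 'u' insert -om- after the first vowel.
So nedoh → neduh.

neduh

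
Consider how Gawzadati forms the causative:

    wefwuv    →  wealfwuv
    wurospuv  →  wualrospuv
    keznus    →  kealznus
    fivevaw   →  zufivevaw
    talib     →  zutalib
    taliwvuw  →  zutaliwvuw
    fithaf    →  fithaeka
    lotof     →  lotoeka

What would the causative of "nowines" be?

fithaf and fivevaw both have last vowel 'a' yet inflect differently (fithaeka, zufivevaw), so the last vowel is not what conditions the rule; the final letter is.
"nowines" ends in -s. The one such stem in the data (keznus → kealznus) inserts -al- after the first vowel (as do wefwuv, wurospuv), so the same rule applies.
So nowines → noalwines.

noalwines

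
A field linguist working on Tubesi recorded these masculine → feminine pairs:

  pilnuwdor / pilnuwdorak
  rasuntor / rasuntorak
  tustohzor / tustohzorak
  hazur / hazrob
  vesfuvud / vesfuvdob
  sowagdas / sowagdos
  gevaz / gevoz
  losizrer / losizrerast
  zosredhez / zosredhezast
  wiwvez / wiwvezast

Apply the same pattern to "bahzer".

"bahzer" has last vowel 'e'. The stems whose last vowel is 'e' (losizrer → losizrerast, zosredhez → zosredhezast, wiwvez → wiwvezast) add -ast.
The other patterns: stems whose last vowel is 'o' add -ak; stems whose last vowel is 'u' delete the last vowel and add -ob; stems whose last vowel is 'a' change the last vowel to 'o'.
So bahzer → bahzerast.

bahzerast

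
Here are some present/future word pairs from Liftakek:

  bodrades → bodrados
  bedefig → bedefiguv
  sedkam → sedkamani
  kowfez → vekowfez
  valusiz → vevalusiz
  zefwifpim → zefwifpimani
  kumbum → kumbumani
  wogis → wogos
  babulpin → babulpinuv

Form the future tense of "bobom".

zefwifpim and valusiz both have last vowel 'i' yet inflect differently (zefwifpimani, vevalusiz), so the last vowel is not what conditions the rule; the final letter is.
"bobom" ends in -m. The stems ending in -m (zefwifpim → zefwifpimani, kumbum → kumbumani, sedkam → sedkamani) add -ani.
The other patterns: stems ending in -z add the prefix ve-; stems ending in -s change the last vowel to 'o'; stems ending in -g or -n add -uv.
So bobom → bobomani.

bobomani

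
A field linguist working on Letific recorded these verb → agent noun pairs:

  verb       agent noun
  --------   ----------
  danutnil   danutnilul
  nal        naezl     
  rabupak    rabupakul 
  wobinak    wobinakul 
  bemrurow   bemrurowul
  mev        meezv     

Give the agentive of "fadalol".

nal and danutnil both end in -l yet inflect differently (naezl, danutnilul), so the final letter is not what conditions the rule; the number of vowels is.
"fadalol" has 3 vowels. The stems with 3 vowels (bemrurow → bemrurowul, rabupak → rabupakul, wobinak → wobinakul) add -ul.
The other pattern: stems with 1 vowel insert -ez- after the first vowel.
So fadalol → fadalolul.

fadalolul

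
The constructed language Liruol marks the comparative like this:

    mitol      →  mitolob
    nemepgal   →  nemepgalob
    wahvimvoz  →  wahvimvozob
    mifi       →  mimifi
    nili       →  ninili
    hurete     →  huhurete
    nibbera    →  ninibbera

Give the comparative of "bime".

bibime

nemepgal and nibbera both have last vowel 'a' yet inflect differently (nemepgalob, ninibbera), so the last vowel is not what conditions the rule; whether the stem ends in a vowel or a consonant is.
"bime" ends in a vowel. The stems ending in a vowel (mifi → mimifi, nili → ninili, hurete → huhurete) repeat the first consonant+vowel as a prefix.
So bime → bibime.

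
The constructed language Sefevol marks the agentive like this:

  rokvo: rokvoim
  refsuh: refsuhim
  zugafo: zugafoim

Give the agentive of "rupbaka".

Every pair shown (rokvo → rokvoim, refsuh → refsuhim, zugafo → zugafoim) follows the same rule: add -im.
So rupbaka → rupbakaim.

rupbakaim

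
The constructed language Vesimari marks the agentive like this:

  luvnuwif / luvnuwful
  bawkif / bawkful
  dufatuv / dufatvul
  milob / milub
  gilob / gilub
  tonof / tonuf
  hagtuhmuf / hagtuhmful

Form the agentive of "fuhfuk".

tonof and hagtuhmuf both end in -f yet inflect differently (tonuf, hagtuhmful), so the final letter is not what conditions the rule; the last vowel is.
"fuhfuk" has last vowel 'u'. The stems whose last vowel is 'u' (hagtuhmuf → hagtuhmful, dufatuv → dufatvul) delete the last vowel and add -ul.
The other pattern: stems whose last vowel is 'o' change the last vowel to 'u'.
So fuhfuk → fuhfkul.

fuhfkul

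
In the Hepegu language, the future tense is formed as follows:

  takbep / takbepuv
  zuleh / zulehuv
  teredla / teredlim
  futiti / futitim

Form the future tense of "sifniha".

takbep and teredla both begin with t- yet inflect differently (takbepuv, teredlim), so the first letter is not what conditions the rule; whether the stem ends in a vowel or a consonant is.
"sifniha" ends in a vowel. The stems ending in a vowel (teredla → teredlim, futiti → futitim) drop the final letter and add -im.
So sifniha → sifnihim.

sifnihim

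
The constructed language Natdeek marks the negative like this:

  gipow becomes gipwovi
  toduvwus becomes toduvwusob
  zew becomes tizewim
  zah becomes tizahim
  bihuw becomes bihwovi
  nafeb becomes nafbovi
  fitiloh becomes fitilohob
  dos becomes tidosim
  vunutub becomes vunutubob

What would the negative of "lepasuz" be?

"lepasuz" has 3 vowels. The stems with 3 vowels (fitiloh → fitilohob, vunutub → vunutubob, toduvwus → toduvwusob) add -ob.
The other patterns: stems with 1 vowel add ti- … -im around the stem; stems with 2 vowels delete the last vowel and add -ovi.
So lepasuz → lepasuzob.

lepasuzob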